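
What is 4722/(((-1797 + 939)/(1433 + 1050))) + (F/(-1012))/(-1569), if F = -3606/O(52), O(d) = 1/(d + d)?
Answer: -1808194445/132319 ≈ -13665.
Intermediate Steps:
O(d) = 1/(2*d)
F = -375024 (F = -3606/((1/2)/52) = -3606/((1/2)*(1/52)) = -3606/1/104 = -3606*104 = -375024)
4722/(((-1797 + 939)/(1433 + 1050))) + (F/(-1012))/(-1569) = 4722/(((-1797 + 939)/(1433 + 1050))) - 375024/(-1012)/(-1569) = 4722/((-858/2483)) - 375024*(-1/1012)*(-1/1569) = 4722/((-858*1/2483)) + (93756/253)*(-1/1569) = 4722/(-66/191) - 31252/132319 = 4722*(-191/66) - 31252/132319 = -150317/11 - 31252/132319 = -1808194445/132319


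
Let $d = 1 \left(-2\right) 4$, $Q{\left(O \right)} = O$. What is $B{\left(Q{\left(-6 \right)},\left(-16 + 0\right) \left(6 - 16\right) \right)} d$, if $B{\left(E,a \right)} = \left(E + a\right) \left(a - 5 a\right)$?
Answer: $788480$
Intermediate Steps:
$B{\left(E,a \right)} = - 4 a \left(E + a\right)$ ($B{\left(E,a \right)} = \left(E + a\right) \left(- 4 a\right) = - 4 a \left(E + a\right)$)
$d = -8$ ($d = \left(-2\right) 4 = -8$)
$B{\left(Q{\left(-6 \right)},\left(-16 + 0\right) \left(6 - 16\right) \right)} d = - 4 \left(-16 + 0\right) \left(6 - 16\right) \left(-6 + \left(-16 + 0\right) \left(6 - 16\right)\right) \left(-8\right) = - 4 \left(\left(-16\right) \left(-10\right)\right) \left(-6 - -160\right) \left(-8\right) = \left(-4\right) 160 \left(-6 + 160\right) \left(-8\right) = \left(-4\right) 160 \cdot 154 \left(-8\right) = \left(-98560\right) \left(-8\right) = 788480$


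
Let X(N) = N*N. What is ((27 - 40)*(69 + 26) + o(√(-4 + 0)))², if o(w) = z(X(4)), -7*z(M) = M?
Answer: 75012921/49 ≈ 1.5309e+6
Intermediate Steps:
X(N) = N²
z(M) = -M/7
o(w) = -16/7 (o(w) = -⅐*4² = -⅐*16 = -16/7)
((27 - 40)*(69 + 26) + o(√(-4 + 0)))² = ((27 - 40)*(69 + 26) - 16/7)² = (-13*95 - 16/7)² = (-1235 - 16/7)² = (-8661/7)² = 75012921/49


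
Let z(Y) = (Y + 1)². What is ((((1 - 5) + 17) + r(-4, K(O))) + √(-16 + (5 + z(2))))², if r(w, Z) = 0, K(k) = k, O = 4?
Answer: (13 + I*√2)² ≈ 167.0 + 36.77*I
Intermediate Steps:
z(Y) = (1 + Y)²
((((1 - 5) + 17) + r(-4, K(O))) + √(-16 + (5 + z(2))))² = ((((1 - 5) + 17) + 0) + √(-16 + (5 + (1 + 2)²)))² = (((-4 + 17) + 0) + √(-16 + (5 + 3²)))² = ((13 + 0) + √(-16 + (5 + 9)))² = (13 + √(-16 + 14))² = (13 + √(-2))² = (13 + I*√2)²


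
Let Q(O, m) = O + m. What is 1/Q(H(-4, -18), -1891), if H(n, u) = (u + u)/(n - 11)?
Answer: -5/9443 ≈ -0.00052949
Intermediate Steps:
H(n, u) = 2*u/(-11 + n) (H(n, u) = (2*u)/(-11 + n) = 2*u/(-11 + n))
1/Q(H(-4, -18), -1891) = 1/(2*(-18)/(-11 - 4) - 1891) = 1/(2*(-18)/(-15) - 1891) = 1/(2*(-18)*(-1/15) - 1891) = 1/(12/5 - 1891) = 1/(-9443/5) = -5/9443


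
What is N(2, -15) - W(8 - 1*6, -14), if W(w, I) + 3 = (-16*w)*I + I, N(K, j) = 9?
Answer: -422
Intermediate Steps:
W(w, I) = -3 + I - 16*I*w (W(w, I) = -3 + ((-16*w)*I + I) = -3 + (-16*I*w + I) = -3 + (I - 16*I*w) = -3 + I - 16*I*w)
N(2, -15) - W(8 - 1*6, -14) = 9 - (-3 - 14 - 16*(-14)*(8 - 1*6)) = 9 - (-3 - 14 - 16*(-14)*(8 - 6)) = 9 - (-3 - 14 - 16*(-14)*2) = 9 - (-3 - 14 + 448) = 9 - 1*431 = 9 - 431 = -422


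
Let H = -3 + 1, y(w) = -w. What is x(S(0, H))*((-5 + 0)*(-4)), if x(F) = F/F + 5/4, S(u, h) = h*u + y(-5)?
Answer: 45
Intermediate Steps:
H = -2
S(u, h) = 5 + h*u (S(u, h) = h*u - 1*(-5) = h*u + 5 = 5 + h*u)
x(F) = 9/4 (x(F) = 1 + 5*(1/4) = 1 + 5/4 = 9/4)
x(S(0, H))*((-5 + 0)*(-4)) = 9*((-5 + 0)*(-4))/4 = 9*(-5*(-4))/4 = (9/4)*20 = 45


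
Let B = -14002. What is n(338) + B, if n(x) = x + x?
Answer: -13326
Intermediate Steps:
n(x) = 2*x
n(338) + B = 2*338 - 14002 = 676 - 14002 = -13326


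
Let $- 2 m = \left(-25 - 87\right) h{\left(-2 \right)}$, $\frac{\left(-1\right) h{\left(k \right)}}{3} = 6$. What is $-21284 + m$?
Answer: $-22292$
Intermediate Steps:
$h{\left(k \right)} = -18$ ($h{\left(k \right)} = \left(-3\right) 6 = -18$)
$m = -1008$ ($m = - \frac{\left(-25 - 87\right) \left(-18\right)}{2} = - \frac{\left(-112\right) \left(-18\right)}{2} = \left(- \frac{1}{2}\right) 2016 = -1008$)
$-21284 + m = -21284 - 1008 = -22292$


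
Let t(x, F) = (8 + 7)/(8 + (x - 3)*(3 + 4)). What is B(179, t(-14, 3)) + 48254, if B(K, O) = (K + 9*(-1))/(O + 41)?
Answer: 36483169/756 ≈ 48258.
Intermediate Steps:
t(x, F) = 15/(-13 + 7*x) (t(x, F) = 15/(8 + (-3 + x)*7) = 15/(8 + (-21 + 7*x)) = 15/(-13 + 7*x))
B(K, O) = (-9 + K)/(41 + O) (B(K, O) = (K - 9)/(41 + O) = (-9 + K)/(41 + O))
B(179, t(-14, 3)) + 48254 = (-9 + 179)/(41 + 15/(-13 + 7*(-14))) + 48254 = 170/(41 + 15/(-13 - 98)) + 48254 = 170/(41 + 15/(-111)) + 48254 = 170/(41 + 15*(-1/111)) + 48254 = 170/(41 - 5/37) + 48254 = 170/(1512/37) + 48254 = (37/1512)*170 + 48254 = 3145/756 + 48254 = 36483169/756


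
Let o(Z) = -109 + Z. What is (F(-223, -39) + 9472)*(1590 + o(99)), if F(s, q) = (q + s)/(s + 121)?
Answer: 763460740/51 ≈ 1.4970e+7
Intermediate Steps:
F(s, q) = (q + s)/(121 + s)
(F(-223, -39) + 9472)*(1590 + o(99)) = ((-39 - 223)/(121 - 223) + 9472)*(1590 + (-109 + 99)) = (-262/(-102) + 9472)*(1590 - 10) = (-1/102*(-262) + 9472)*1580 = (131/51 + 9472)*1580 = (483203/51)*1580 = 763460740/51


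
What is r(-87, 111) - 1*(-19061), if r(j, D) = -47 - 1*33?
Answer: 18981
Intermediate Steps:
r(j, D) = -80 (r(j, D) = -47 - 33 = -80)
r(-87, 111) - 1*(-19061) = -80 - 1*(-19061) = -80 + 19061 = 18981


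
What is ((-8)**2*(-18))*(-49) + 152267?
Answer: 208715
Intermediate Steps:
((-8)**2*(-18))*(-49) + 152267 = (64*(-18))*(-49) + 152267 = -1152*(-49) + 152267 = 56448 + 152267 = 208715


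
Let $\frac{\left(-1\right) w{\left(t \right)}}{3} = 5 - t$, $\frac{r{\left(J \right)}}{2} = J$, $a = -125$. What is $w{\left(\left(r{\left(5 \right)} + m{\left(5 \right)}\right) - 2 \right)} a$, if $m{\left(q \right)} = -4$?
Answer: $375$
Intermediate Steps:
$r{\left(J \right)} = 2 J$
$w{\left(t \right)} = -15 + 3 t$ ($w{\left(t \right)} = - 3 \left(5 - t\right) = -15 + 3 t$)
$w{\left(\left(r{\left(5 \right)} + m{\left(5 \right)}\right) - 2 \right)} a = \left(-15 + 3 \left(\left(2 \cdot 5 - 4\right) - 2\right)\right) \left(-125\right) = \left(-15 + 3 \left(\left(10 - 4\right) - 2\right)\right) \left(-125\right) = \left(-15 + 3 \left(6 - 2\right)\right) \left(-125\right) = \left(-15 + 3 \cdot 4\right) \left(-125\right) = \left(-15 + 12\right) \left(-125\right) = \left(-3\right) \left(-125\right) = 375$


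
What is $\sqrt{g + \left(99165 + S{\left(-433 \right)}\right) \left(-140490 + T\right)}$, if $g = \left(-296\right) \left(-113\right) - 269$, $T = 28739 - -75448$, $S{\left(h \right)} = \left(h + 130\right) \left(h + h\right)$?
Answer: $i \sqrt{13125788410} \approx 1.1457 \cdot 10^{5} i$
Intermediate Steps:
$S{\left(h \right)} = 2 h \left(130 + h\right)$ ($S{\left(h \right)} = \left(130 + h\right) 2 h = 2 h \left(130 + h\right)$)
$T = 104187$ ($T = 28739 + 75448 = 104187$)
$g = 33179$ ($g = 33448 - 269 = 33179$)
$\sqrt{g + \left(99165 + S{\left(-433 \right)}\right) \left(-140490 + T\right)} = \sqrt{33179 + \left(99165 + 2 \left(-433\right) \left(130 - 433\right)\right) \left(-140490 + 104187\right)} = \sqrt{33179 + \left(99165 + 2 \left(-433\right) \left(-303\right)\right) \left(-36303\right)} = \sqrt{33179 + \left(99165 + 262398\right) \left(-36303\right)} = \sqrt{33179 + 361563 \left(-36303\right)} = \sqrt{33179 - 13125821589} = \sqrt{-13125788410} = i \sqrt{13125788410}$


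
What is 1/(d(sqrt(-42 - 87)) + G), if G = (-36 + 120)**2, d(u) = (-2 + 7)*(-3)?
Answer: 1/7041 ≈ 0.00014203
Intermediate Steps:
d(u) = -15 (d(u) = 5*(-3) = -15)
G = 7056 (G = 84**2 = 7056)
1/(d(sqrt(-42 - 87)) + G) = 1/(-15 + 7056) = 1/7041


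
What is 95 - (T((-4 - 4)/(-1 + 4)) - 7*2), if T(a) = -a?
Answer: 319/3 ≈ 106.33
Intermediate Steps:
95 - (T((-4 - 4)/(-1 + 4)) - 7*2) = 95 - (-(-4 - 4)/(-1 + 4) - 7*2) = 95 - (-(-8)/3 - 14) = 95 - (-1*(-8/3) - 14) = 95 - (8/3 - 14) = 95 - 1*(-34/3) = 95 + 34/3 = 319/3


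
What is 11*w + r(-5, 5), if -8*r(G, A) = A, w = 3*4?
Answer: 1051/8 ≈ 131.38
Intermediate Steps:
w = 12
r(G, A) = -A/8
11*w + r(-5, 5) = 11*12 - ⅛*5 = 132 - 5/8 = 1051/8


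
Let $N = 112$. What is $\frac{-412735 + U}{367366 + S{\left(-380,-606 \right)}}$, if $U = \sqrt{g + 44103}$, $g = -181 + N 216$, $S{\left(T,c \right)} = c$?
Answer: $- \frac{82547}{73352} + \frac{\sqrt{68114}}{366760} \approx -1.1246$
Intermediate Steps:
$g = 24011$ ($g = -181 + 112 \cdot 216 = -181 + 24192 = 24011$)
$U = \sqrt{68114}$ ($U = \sqrt{24011 + 44103} = \sqrt{68114} \approx 260.99$)
$\frac{-412735 + U}{367366 + S{\left(-380,-606 \right)}} = \frac{-412735 + \sqrt{68114}}{367366 - 606} = \frac{-412735 + \sqrt{68114}}{366760} = \left(-412735 + \sqrt{68114}\right) \frac{1}{366760} = - \frac{82547}{73352} + \frac{\sqrt{68114}}{366760}$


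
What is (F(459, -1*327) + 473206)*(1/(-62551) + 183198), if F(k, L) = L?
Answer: 5418823594491263/62551 ≈ 8.6630e+10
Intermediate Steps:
(F(459, -1*327) + 473206)*(1/(-62551) + 183198) = (-1*327 + 473206)*(1/(-62551) + 183198) = (-327 + 473206)*(-1/62551 + 183198) = 472879*(11459218097/62551) = 5418823594491263/62551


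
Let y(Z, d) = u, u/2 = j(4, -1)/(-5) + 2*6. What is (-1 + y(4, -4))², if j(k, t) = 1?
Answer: 12769/25 ≈ 510.76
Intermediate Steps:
u = 118/5 (u = 2*(1/(-5) + 2*6) = 2*(1*(-⅕) + 12) = 2*(-⅕ + 12) = 2*(59/5) = 118/5 ≈ 23.600)
y(Z, d) = 118/5
(-1 + y(4, -4))² = (-1 + 118/5)² = (113/5)² = 12769/25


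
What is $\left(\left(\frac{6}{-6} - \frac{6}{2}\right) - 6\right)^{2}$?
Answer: $100$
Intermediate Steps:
$\left(\left(\frac{6}{-6} - \frac{6}{2}\right) - 6\right)^{2} = \left(\left(6 \left(- \frac{1}{6}\right) - 3\right) - 6\right)^{2} = \left(\left(-1 - 3\right) - 6\right)^{2} = \left(-4 - 6\right)^{2} = \left(-10\right)^{2} = 100$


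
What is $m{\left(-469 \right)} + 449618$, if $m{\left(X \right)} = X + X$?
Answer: $448680$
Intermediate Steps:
$m{\left(X \right)} = 2 X$
$m{\left(-469 \right)} + 449618 = 2 \left(-469\right) + 449618 = -938 + 449618 = 448680$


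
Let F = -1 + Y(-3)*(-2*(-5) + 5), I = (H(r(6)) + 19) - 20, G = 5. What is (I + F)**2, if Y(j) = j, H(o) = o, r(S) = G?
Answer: 1764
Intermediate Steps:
r(S) = 5
I = 4 (I = (5 + 19) - 20 = 24 - 20 = 4)
F = -46 (F = -1 - 3*(-2*(-5) + 5) = -1 - 3*(10 + 5) = -1 - 3*15 = -1 - 45 = -46)
(I + F)**2 = (4 - 46)**2 = (-42)**2 = 1764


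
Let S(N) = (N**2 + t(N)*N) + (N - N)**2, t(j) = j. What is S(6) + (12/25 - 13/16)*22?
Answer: 12937/200 ≈ 64.685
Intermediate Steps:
S(N) = 2*N**2 (S(N) = (N**2 + N*N) + (N - N)**2 = (N**2 + N**2) + 0**2 = 2*N**2 + 0 = 2*N**2)
S(6) + (12/25 - 13/16)*22 = 2*6**2 + (12/25 - 13/16)*22 = 2*36 + (12*(1/25) - 13*1/16)*22 = 72 + (12/25 - 13/16)*22 = 72 - 133/400*22 = 72 - 1463/200 = 12937/200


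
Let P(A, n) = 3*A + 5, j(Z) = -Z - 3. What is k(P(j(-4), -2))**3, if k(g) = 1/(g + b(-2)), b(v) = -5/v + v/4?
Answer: 1/1000 ≈ 0.0010000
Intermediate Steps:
b(v) = -5/v + v/4 (b(v) = -5/v + v*(1/4) = -5/v + v/4)
j(Z) = -3 - Z
P(A, n) = 5 + 3*A
k(g) = 1/(2 + g) (k(g) = 1/(g + (-5/(-2) + (1/4)*(-2))) = 1/(g + (-5*(-1/2) - 1/2)) = 1/(g + (5/2 - 1/2)) = 1/(g + 2) = 1/(2 + g))
k(P(j(-4), -2))**3 = (1/(2 + (5 + 3*(-3 - 1*(-4)))))**3 = (1/(2 + (5 + 3*(-3 + 4))))**3 = (1/(2 + (5 + 3*1)))**3 = (1/(2 + (5 + 3)))**3 = (1/(2 + 8))**3 = (1/10)**3 = 1/1000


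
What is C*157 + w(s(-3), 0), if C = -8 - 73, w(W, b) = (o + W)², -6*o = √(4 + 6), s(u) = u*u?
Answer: -12717 + (54 - √10)²/36 ≈ -12645.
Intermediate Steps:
s(u) = u²
o = -√10/6 (o = -√(4 + 6)/6 = -√10/6 ≈ -0.52705)
w(W, b) = (W - √10/6)² (w(W, b) = (-√10/6 + W)² = (W - √10/6)²)
C = -81
C*157 + w(s(-3), 0) = -81*157 + (-√10 + 6*(-3)²)²/36 = -12717 + (-√10 + 6*9)²/36 = -12717 + (-√10 + 54)²/36 = -12717 + (54 - √10)²/36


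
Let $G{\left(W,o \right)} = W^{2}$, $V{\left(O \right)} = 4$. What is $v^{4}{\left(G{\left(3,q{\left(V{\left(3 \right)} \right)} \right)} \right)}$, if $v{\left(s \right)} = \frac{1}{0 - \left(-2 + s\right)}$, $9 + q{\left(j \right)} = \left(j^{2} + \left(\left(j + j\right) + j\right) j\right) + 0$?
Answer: $\frac{1}{2401} \approx 0.00041649$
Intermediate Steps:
$q{\left(j \right)} = -9 + 4 j^{2}$ ($q{\left(j \right)} = -9 + \left(\left(j^{2} + \left(\left(j + j\right) + j\right) j\right) + 0\right) = -9 + \left(\left(j^{2} + \left(2 j + j\right) j\right) + 0\right) = -9 + \left(\left(j^{2} + 3 j j\right) + 0\right) = -9 + \left(\left(j^{2} + 3 j^{2}\right) + 0\right) = -9 + \left(4 j^{2} + 0\right) = -9 + 4 j^{2}$)
$v{\left(s \right)} = \frac{1}{2 - s}$
$v^{4}{\left(G{\left(3,q{\left(V{\left(3 \right)} \right)} \right)} \right)} = \left(- \frac{1}{-2 + 3^{2}}\right)^{4} = \left(- \frac{1}{-2 + 9}\right)^{4} = \left(- \frac{1}{7}\right)^{4} = \frac{1}{2401}$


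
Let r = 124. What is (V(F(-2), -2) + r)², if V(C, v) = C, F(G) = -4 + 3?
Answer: 15129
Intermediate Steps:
F(G) = -1
(V(F(-2), -2) + r)² = (-1 + 124)² = 123² = 15129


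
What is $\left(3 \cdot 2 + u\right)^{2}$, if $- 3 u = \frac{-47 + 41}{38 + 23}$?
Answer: $\frac{135424}{3721} \approx 36.395$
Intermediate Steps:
$u = \frac{2}{61}$ ($u = - \frac{\left(-47 + 41\right) \frac{1}{38 + 23}}{3} = - \frac{\left(-6\right) \frac{1}{61}}{3} = \left(- \frac{1}{3}\right) \left(- \frac{6}{61}\right) = \frac{2}{61} \approx 0.032787$)
$\left(3 \cdot 2 + u\right)^{2} = \left(3 \cdot 2 + \frac{2}{61}\right)^{2} = \left(6 + \frac{2}{61}\right)^{2} = \left(\frac{368}{61}\right)^{2} = \frac{135424}{3721}$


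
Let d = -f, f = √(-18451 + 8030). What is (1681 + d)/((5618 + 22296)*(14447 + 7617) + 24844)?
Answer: 1681/615919340 - I*√10421/615919340 ≈ 2.7293e-6 - 1.6574e-7*I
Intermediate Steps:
f = I*√10421 (f = √(-10421) = I*√10421 ≈ 102.08*I)
d = -I*√10421 ≈ -102.08*I
(1681 + d)/((5618 + 22296)*(14447 + 7617) + 24844) = (1681 - I*√10421)/((5618 + 22296)*(14447 + 7617) + 24844) = (1681 - I*√10421)/(27914*22064 + 24844) = (1681 - I*√10421)/(615894496 + 24844) = (1681 - I*√10421)/615919340 = (1681 - I*√10421)*(1/615919340) = 1681/615919340 - I*√10421/615919340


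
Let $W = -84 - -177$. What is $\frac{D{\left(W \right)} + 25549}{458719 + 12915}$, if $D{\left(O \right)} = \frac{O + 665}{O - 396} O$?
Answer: $\frac{2556951}{47635034} \approx 0.053678$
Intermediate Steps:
$W = 93$ ($W = -84 + 177 = 93$)
$D{\left(O \right)} = \frac{O \left(665 + O\right)}{-396 + O}$ ($D{\left(O \right)} = \frac{665 + O}{-396 + O} O = \frac{O \left(665 + O\right)}{-396 + O}$)
$\frac{D{\left(W \right)} + 25549}{458719 + 12915} = \frac{\frac{93 \left(665 + 93\right)}{-396 + 93} + 25549}{458719 + 12915} = \frac{93 \frac{1}{-303} \cdot 758 + 25549}{471634} = \left(93 \left(- \frac{1}{303}\right) 758 + 25549\right) \frac{1}{471634} = \left(- \frac{23498}{101} + 25549\right) \frac{1}{471634} = \frac{2556951}{101} \cdot \frac{1}{471634} = \frac{2556951}{47635034}$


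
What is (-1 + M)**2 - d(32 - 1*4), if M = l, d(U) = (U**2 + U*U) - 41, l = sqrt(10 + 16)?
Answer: -1527 + (1 - sqrt(26))**2 ≈ -1510.2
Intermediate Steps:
l = sqrt(26) ≈ 5.0990
d(U) = -41 + 2*U**2 (d(U) = (U**2 + U**2) - 41 = 2*U**2 - 41 = -41 + 2*U**2)
M = sqrt(26) ≈ 5.0990
(-1 + M)**2 - d(32 - 1*4) = (-1 + sqrt(26))**2 - (-41 + 2*(32 - 1*4)**2) = (-1 + sqrt(26))**2 - (-41 + 2*(32 - 4)**2) = (-1 + sqrt(26))**2 - (-41 + 2*28**2) = (-1 + sqrt(26))**2 - (-41 + 2*784) = (-1 + sqrt(26))**2 - (-41 + 1568) = (-1 + sqrt(26))**2 - 1*1527 = (-1 + sqrt(26))**2 - 1527 = -1527 + (-1 + sqrt(26))**2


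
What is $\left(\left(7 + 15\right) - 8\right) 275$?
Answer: $3850$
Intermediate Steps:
$\left(\left(7 + 15\right) - 8\right) 275 = \left(22 - 8\right) 275 = 14 \cdot 275 = 3850$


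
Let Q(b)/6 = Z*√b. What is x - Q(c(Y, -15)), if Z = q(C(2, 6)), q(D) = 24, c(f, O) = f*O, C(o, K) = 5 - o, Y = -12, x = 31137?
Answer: 31137 - 864*√5 ≈ 29205.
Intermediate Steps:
c(f, O) = O*f
Z = 24
Q(b) = 144*√b (Q(b) = 6*(24*√b) = 144*√b)
x - Q(c(Y, -15)) = 31137 - 144*√(-15*(-12)) = 31137 - 144*√180 = 31137 - 144*6*√5 = 31137 - 864*√5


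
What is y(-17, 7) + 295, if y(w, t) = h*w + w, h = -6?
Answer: 380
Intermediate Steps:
y(w, t) = -5*w (y(w, t) = -6*w + w = -5*w)
y(-17, 7) + 295 = -5*(-17) + 295 = 85 + 295 = 380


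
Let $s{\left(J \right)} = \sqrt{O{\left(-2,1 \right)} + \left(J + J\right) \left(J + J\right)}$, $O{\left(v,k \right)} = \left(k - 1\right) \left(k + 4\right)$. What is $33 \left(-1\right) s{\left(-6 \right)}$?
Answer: $-396$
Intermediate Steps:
$O{\left(v,k \right)} = \left(-1 + k\right) \left(4 + k\right)$
$s{\left(J \right)} = 2 \sqrt{J^{2}}$ ($s{\left(J \right)} = \sqrt{\left(-4 + 1^{2} + 3 \cdot 1\right) + \left(J + J\right) \left(J + J\right)} = \sqrt{\left(-4 + 1 + 3\right) + 2 J 2 J} = \sqrt{0 + 4 J^{2}} = \sqrt{4 J^{2}} = 2 \sqrt{J^{2}}$)
$33 \left(-1\right) s{\left(-6 \right)} = 33 \left(-1\right) 2 \sqrt{\left(-6\right)^{2}} = - 33 \cdot 2 \sqrt{36} = - 33 \cdot 2 \cdot 6 = \left(-33\right) 12 = -396$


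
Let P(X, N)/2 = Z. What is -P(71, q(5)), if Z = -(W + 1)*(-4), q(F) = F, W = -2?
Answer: 8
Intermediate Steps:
Z = -4 (Z = -(-2 + 1)*(-4) = -(-1)*(-4) = -1*4 = -4)
P(X, N) = -8 (P(X, N) = 2*(-4) = -8)
-P(71, q(5)) = -1*(-8) = 8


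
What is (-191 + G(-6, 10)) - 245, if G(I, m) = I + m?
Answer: -432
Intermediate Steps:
(-191 + G(-6, 10)) - 245 = (-191 + (-6 + 10)) - 245 = (-191 + 4) - 245 = -187 - 245 = -432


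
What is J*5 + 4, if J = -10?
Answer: -46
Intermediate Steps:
J*5 + 4 = -10*5 + 4 = -50 + 4 = -46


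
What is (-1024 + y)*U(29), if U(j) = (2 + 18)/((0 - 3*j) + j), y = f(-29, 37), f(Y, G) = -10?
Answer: 10340/29 ≈ 356.55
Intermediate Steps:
y = -10
U(j) = -10/j (U(j) = 20/(-3*j + j) = 20/((-2*j)) = 20*(-1/(2*j)) = -10/j)
(-1024 + y)*U(29) = (-1024 - 10)*(-10/29) = -(-10340)/29 = -1034*(-10/29) = 10340/29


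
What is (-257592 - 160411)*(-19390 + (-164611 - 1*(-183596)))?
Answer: 169291215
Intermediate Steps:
(-257592 - 160411)*(-19390 + (-164611 - 1*(-183596))) = -418003*(-19390 + (-164611 + 183596)) = -418003*(-19390 + 18985) = -418003*(-405) = 169291215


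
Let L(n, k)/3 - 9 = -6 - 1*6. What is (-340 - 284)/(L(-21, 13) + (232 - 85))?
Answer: -104/23 ≈ -4.5217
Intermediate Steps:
L(n, k) = -9 (L(n, k) = 27 + 3*(-6 - 1*6) = 27 + 3*(-6 - 6) = 27 + 3*(-12) = 27 - 36 = -9)
(-340 - 284)/(L(-21, 13) + (232 - 85)) = (-340 - 284)/(-9 + (232 - 85)) = -624/(-9 + 147) = -624/138 = -624*1/138 = -104/23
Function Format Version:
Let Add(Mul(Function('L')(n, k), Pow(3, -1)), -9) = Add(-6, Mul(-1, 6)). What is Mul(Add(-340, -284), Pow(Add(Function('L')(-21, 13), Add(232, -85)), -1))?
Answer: Rational(-104, 23) ≈ -4.5217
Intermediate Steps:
Function('L')(n, k) = -9 (Function('L')(n, k) = Add(27, Mul(3, Add(-6, Mul(-1, 6)))) = Add(27, Mul(3, Add(-6, -6))) = Add(27, Mul(3, -12)) = Add(27, -36) = -9)
Mul(Add(-340, -284), Pow(Add(Function('L')(-21, 13), Add(232, -85)), -1)) = Mul(Add(-340, -284), Pow(Add(-9, Add(232, -85)), -1)) = Mul(-624, Pow(Add(-9, 147), -1)) = Mul(-624, Pow(138, -1)) = Mul(-624, Rational(1, 138)) = Rational(-104, 23)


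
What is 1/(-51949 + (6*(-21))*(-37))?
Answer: -1/47287 ≈ -2.1147e-5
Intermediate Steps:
1/(-51949 + (6*(-21))*(-37)) = 1/(-51949 - 126*(-37)) = 1/(-51949 + 4662) = 1/(-47287) = -1/47287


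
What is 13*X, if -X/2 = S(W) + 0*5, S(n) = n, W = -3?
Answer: 78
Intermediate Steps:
X = 6 (X = -2*(-3 + 0*5) = -2*(-3 + 0) = -2*(-3) = 6)
13*X = 13*6 = 78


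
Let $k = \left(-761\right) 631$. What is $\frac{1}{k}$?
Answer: $- \frac{1}{480191} \approx -2.0825 \cdot 10^{-6}$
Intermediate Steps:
$k = -480191$
$\frac{1}{k} = \frac{1}{-480191} = - \frac{1}{480191}$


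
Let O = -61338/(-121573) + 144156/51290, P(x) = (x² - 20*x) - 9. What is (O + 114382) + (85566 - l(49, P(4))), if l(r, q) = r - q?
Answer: 623015766063914/3117739585 ≈ 1.9983e+5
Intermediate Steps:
P(x) = -9 + x² - 20*x
O = 10335751704/3117739585 (O = -61338*(-1/121573) + 144156*(1/51290) = 61338/121573 + 72078/25645 = 10335751704/3117739585 ≈ 3.3151)
(O + 114382) + (85566 - l(49, P(4))) = (10335751704/3117739585 + 114382) + (85566 - (49 - (-9 + 4² - 20*4))) = 356623624963174/3117739585 + (85566 - (49 - (-9 + 16 - 80))) = 356623624963174/3117739585 + (85566 - (49 - 1*(-73))) = 356623624963174/3117739585 + (85566 - (49 + 73)) = 356623624963174/3117739585 + (85566 - 1*122) = 356623624963174/3117739585 + (85566 - 122) = 356623624963174/3117739585 + 85444 = 623015766063914/3117739585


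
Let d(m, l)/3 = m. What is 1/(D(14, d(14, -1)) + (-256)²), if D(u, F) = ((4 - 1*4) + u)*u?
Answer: 1/65732 ≈ 1.5213e-5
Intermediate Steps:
d(m, l) = 3*m
D(u, F) = u² (D(u, F) = ((4 - 4) + u)*u = (0 + u)*u = u*u = u²)
1/(D(14, d(14, -1)) + (-256)²) = 1/(14² + (-256)²) = 1/(196 + 65536) = 1/65732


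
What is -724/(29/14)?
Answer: -10136/29 ≈ -349.52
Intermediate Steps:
-724/(29/14) = -724/((1/14)*29) = -724/29/14 = -724*14/29 = -10136/29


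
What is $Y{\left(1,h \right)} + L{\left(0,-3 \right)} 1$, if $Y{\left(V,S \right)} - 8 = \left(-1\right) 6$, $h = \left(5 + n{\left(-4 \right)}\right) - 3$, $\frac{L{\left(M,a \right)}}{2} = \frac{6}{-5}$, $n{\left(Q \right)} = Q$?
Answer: $- \frac{2}{5} \approx -0.4$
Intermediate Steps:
$L{\left(M,a \right)} = - \frac{12}{5}$ ($L{\left(M,a \right)} = 2 \frac{6}{-5} = 2 \cdot 6 \left(- \frac{1}{5}\right) = 2 \left(- \frac{6}{5}\right) = - \frac{12}{5}$)
$h = -2$ ($h = \left(5 - 4\right) - 3 = 1 - 3 = -2$)
$Y{\left(V,S \right)} = 2$ ($Y{\left(V,S \right)} = 8 - 6 = 2$)
$Y{\left(1,h \right)} + L{\left(0,-3 \right)} 1 = 2 - \frac{12}{5} = - \frac{2}{5}$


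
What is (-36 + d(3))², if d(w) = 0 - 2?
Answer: 1444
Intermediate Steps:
d(w) = -2
(-36 + d(3))² = (-36 - 2)² = (-38)² = 1444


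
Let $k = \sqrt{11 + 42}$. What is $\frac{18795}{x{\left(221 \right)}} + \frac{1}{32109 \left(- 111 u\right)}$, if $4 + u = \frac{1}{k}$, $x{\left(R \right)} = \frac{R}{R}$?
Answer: $\frac{56738192877347}{3018791853} + \frac{\sqrt{53}}{3018791853} \approx 18795.0$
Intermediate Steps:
$x{\left(R \right)} = 1$
$k = \sqrt{53} \approx 7.2801$
$u = -4 + \frac{\sqrt{53}}{53}$ ($u = -4 + \frac{1}{\sqrt{53}} = -4 + \frac{\sqrt{53}}{53} \approx -3.8626$)
$\frac{18795}{x{\left(221 \right)}} + \frac{1}{32109 \left(- 111 u\right)} = \frac{18795}{1} + \frac{1}{32109 \left(- 111 \left(-4 + \frac{\sqrt{53}}{53}\right)\right)} = 18795 \cdot 1 + \frac{1}{32109 \left(444 - \frac{111 \sqrt{53}}{53}\right)} = 18795 + \frac{1}{32109 \left(444 - \frac{111 \sqrt{53}}{53}\right)}$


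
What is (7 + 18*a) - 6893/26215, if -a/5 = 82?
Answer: -193290088/26215 ≈ -7373.3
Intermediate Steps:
a = -410 (a = -5*82 = -410)
(7 + 18*a) - 6893/26215 = (7 + 18*(-410)) - 6893/26215 = (7 - 7380) - 6893*1/26215 = -7373 - 6893/26215 = -193290088/26215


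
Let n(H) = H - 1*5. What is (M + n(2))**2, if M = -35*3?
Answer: 11664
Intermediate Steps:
M = -105
n(H) = -5 + H (n(H) = H - 5 = -5 + H)
(M + n(2))**2 = (-105 + (-5 + 2))**2 = (-105 - 3)**2 = (-108)**2 = 11664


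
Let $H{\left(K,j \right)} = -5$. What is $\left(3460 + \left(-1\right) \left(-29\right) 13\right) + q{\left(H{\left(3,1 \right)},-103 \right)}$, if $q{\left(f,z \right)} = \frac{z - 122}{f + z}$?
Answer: $\frac{46069}{12} \approx 3839.1$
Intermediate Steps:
$q{\left(f,z \right)} = \frac{-122 + z}{f + z}$
$\left(3460 + \left(-1\right) \left(-29\right) 13\right) + q{\left(H{\left(3,1 \right)},-103 \right)} = \left(3460 + \left(-1\right) \left(-29\right) 13\right) + \frac{-122 - 103}{-5 - 103} = \left(3460 + 29 \cdot 13\right) + \frac{1}{-108} \left(-225\right) = \left(3460 + 377\right) - - \frac{25}{12} = 3837 + \frac{25}{12} = \frac{46069}{12}$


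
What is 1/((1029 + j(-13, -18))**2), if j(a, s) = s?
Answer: 1/1022121 ≈ 9.7836e-7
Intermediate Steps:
1/((1029 + j(-13, -18))**2) = 1/((1029 - 18)**2) = 1/(1011**2) = 1/1022121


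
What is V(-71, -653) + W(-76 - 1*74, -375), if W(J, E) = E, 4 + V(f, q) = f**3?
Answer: -358290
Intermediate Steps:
V(f, q) = -4 + f**3
V(-71, -653) + W(-76 - 1*74, -375) = (-4 + (-71)**3) - 375 = (-4 - 357911) - 375 = -357915 - 375 = -358290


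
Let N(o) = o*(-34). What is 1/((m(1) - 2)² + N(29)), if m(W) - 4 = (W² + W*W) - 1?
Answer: -1/977 ≈ -0.0010235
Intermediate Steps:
N(o) = -34*o
m(W) = 3 + 2*W² (m(W) = 4 + ((W² + W*W) - 1) = 4 + ((W² + W²) - 1) = 4 + (2*W² - 1) = 4 + (-1 + 2*W²) = 3 + 2*W²)
1/((m(1) - 2)² + N(29)) = 1/(((3 + 2*1²) - 2)² - 34*29) = 1/(((3 + 2*1) - 2)² - 986) = 1/(((3 + 2) - 2)² - 986) = 1/((5 - 2)² - 986) = 1/(3² - 986) = 1/(9 - 986) = 1/(-977) = -1/977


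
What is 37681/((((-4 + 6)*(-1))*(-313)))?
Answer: 37681/626 ≈ 60.193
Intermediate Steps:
37681/((((-4 + 6)*(-1))*(-313))) = 37681/(((2*(-1))*(-313))) = 37681/((-2*(-313))) = 37681/626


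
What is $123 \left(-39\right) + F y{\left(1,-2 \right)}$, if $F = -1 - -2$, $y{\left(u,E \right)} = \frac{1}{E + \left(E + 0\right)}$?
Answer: $- \frac{19189}{4} \approx -4797.3$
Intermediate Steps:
$y{\left(u,E \right)} = \frac{1}{2 E}$ ($y{\left(u,E \right)} = \frac{1}{E + E} = \frac{1}{2 E}$)
$F = 1$ ($F = -1 + 2 = 1$)
$123 \left(-39\right) + F y{\left(1,-2 \right)} = 123 \left(-39\right) + 1 \frac{1}{2 \left(-2\right)} = -4797 + 1 \cdot \frac{1}{2} \left(- \frac{1}{2}\right) = -4797 + 1 \left(- \frac{1}{4}\right) = -4797 - \frac{1}{4} = - \frac{19189}{4}$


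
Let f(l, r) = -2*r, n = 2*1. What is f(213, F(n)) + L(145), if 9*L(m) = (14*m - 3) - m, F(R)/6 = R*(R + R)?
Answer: 1018/9 ≈ 113.11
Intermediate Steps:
n = 2
F(R) = 12*R² (F(R) = 6*(R*(R + R)) = 6*(R*(2*R)) = 6*(2*R²) = 12*R²)
L(m) = -⅓ + 13*m/9 (L(m) = ((14*m - 3) - m)/9 = ((-3 + 14*m) - m)/9 = (-3 + 13*m)/9 = -⅓ + 13*m/9)
f(213, F(n)) + L(145) = -24*2² + (-⅓ + (13/9)*145) = -24*4 + (-⅓ + 1885/9) = -2*48 + 1882/9 = -96 + 1882/9 = 1018/9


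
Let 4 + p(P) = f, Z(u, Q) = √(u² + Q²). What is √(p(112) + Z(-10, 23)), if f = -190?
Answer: √(-194 + √629) ≈ 12.997*I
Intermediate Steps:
Z(u, Q) = √(Q² + u²)
p(P) = -194 (p(P) = -4 - 190 = -194)
√(p(112) + Z(-10, 23)) = √(-194 + √(23² + (-10)²)) = √(-194 + √(529 + 100)) = √(-194 + √629)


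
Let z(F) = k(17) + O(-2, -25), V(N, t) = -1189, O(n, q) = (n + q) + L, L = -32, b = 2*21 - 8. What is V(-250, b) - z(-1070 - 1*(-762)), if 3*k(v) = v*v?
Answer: -3679/3 ≈ -1226.3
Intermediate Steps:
k(v) = v²/3 (k(v) = (v*v)/3 = v²/3)
b = 34 (b = 42 - 8 = 34)
O(n, q) = -32 + n + q (O(n, q) = (n + q) - 32 = -32 + n + q)
z(F) = 112/3 (z(F) = (⅓)*17² + (-32 - 2 - 25) = (⅓)*289 - 59 = 289/3 - 59 = 112/3)
V(-250, b) - z(-1070 - 1*(-762)) = -1189 - 1*112/3 = -1189 - 112/3 = -3679/3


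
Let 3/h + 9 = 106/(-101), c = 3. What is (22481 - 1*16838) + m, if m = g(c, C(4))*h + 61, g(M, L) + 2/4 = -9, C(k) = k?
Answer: 11584877/2030 ≈ 5706.8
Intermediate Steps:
h = -303/1015 (h = 3/(-9 + 106/(-101)) = 3/(-9 + 106*(-1/101)) = 3/(-9 - 106/101) = 3/(-1015/101) = 3*(-101/1015) = -303/1015 ≈ -0.29852)
g(M, L) = -19/2 (g(M, L) = -½ - 9 = -19/2)
m = 129587/2030 (m = -19/2*(-303/1015) + 61 = 5757/2030 + 61 = 129587/2030 ≈ 63.836)
(22481 - 1*16838) + m = (22481 - 1*16838) + 129587/2030 = (22481 - 16838) + 129587/2030 = 5643 + 129587/2030 = 11584877/2030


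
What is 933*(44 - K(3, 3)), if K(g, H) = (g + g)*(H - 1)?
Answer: 29856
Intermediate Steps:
K(g, H) = 2*g*(-1 + H) (K(g, H) = (2*g)*(-1 + H) = 2*g*(-1 + H))
933*(44 - K(3, 3)) = 933*(44 - 2*3*(-1 + 3)) = 933*(44 - 2*3*2) = 933*(44 - 1*12) = 933*(44 - 12) = 933*32 = 29856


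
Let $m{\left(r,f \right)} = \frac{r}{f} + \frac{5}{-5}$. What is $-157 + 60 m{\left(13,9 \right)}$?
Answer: $- \frac{391}{3} \approx -130.33$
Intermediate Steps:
$m{\left(r,f \right)} = -1 + \frac{r}{f}$ ($m{\left(r,f \right)} = \frac{r}{f} + 5 \left(- \frac{1}{5}\right) = \frac{r}{f} - 1 = -1 + \frac{r}{f}$)
$-157 + 60 m{\left(13,9 \right)} = -157 + 60 \frac{13 - 9}{9} = -157 + 60 \cdot \frac{1}{9} \cdot 4 = -157 + 60 \cdot \frac{4}{9} = -157 + \frac{80}{3} = - \frac{391}{3}$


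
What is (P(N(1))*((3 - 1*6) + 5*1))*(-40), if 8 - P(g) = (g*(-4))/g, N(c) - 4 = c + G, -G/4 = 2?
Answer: -960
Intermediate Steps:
G = -8 (G = -4*2 = -8)
N(c) = -4 + c (N(c) = 4 + (c - 8) = 4 + (-8 + c) = -4 + c)
P(g) = 12 (P(g) = 8 - g*(-4)/g = 8 - (-4*g)/g = 8 - 1*(-4) = 8 + 4 = 12)
(P(N(1))*((3 - 1*6) + 5*1))*(-40) = (12*((3 - 1*6) + 5*1))*(-40) = (12*((3 - 6) + 5))*(-40) = (12*(-3 + 5))*(-40) = (12*2)*(-40) = 24*(-40) = -960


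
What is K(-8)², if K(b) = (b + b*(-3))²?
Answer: 65536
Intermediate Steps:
K(b) = 4*b² (K(b) = (b - 3*b)² = (-2*b)² = 4*b²)
K(-8)² = (4*(-8)²)² = (4*64)² = 256² = 65536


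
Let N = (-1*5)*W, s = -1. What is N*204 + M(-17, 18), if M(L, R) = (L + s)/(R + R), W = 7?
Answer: -14281/2 ≈ -7140.5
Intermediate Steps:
N = -35 (N = -1*5*7 = -5*7 = -35)
M(L, R) = (-1 + L)/(2*R) (M(L, R) = (L - 1)/(R + R) = (-1 + L)/((2*R)) = (-1 + L)*(1/(2*R)) = (-1 + L)/(2*R))
N*204 + M(-17, 18) = -35*204 + (½)*(-1 - 17)/18 = -7140 + (½)*(1/18)*(-18) = -7140 - ½ = -14281/2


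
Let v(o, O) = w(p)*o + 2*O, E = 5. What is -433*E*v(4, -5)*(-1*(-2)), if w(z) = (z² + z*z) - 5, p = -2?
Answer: -8660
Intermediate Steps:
w(z) = -5 + 2*z² (w(z) = (z² + z²) - 5 = 2*z² - 5 = -5 + 2*z²)
v(o, O) = 2*O + 3*o (v(o, O) = (-5 + 2*(-2)²)*o + 2*O = (-5 + 2*4)*o + 2*O = (-5 + 8)*o + 2*O = 3*o + 2*O = 2*O + 3*o)
-433*E*v(4, -5)*(-1*(-2)) = -433*5*(2*(-5) + 3*4)*(-1*(-2)) = -433*5*(-10 + 12)*2 = -433*5*2*2 = -4330*2 = -433*20 = -8660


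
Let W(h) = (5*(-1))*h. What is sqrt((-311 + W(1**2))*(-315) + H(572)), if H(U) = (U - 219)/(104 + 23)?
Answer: sqrt(1605525491)/127 ≈ 315.50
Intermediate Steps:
W(h) = -5*h
H(U) = -219/127 + U/127 (H(U) = (-219 + U)/127 = (-219 + U)*(1/127) = -219/127 + U/127)
sqrt((-311 + W(1**2))*(-315) + H(572)) = sqrt((-311 - 5*1**2)*(-315) + (-219/127 + (1/127)*572)) = sqrt((-311 - 5*1)*(-315) + (-219/127 + 572/127)) = sqrt((-311 - 5)*(-315) + 353/127) = sqrt(-316*(-315) + 353/127) = sqrt(99540 + 353/127) = sqrt(12641933/127) = sqrt(1605525491)/127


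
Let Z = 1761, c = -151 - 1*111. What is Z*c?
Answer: -461382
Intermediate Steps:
c = -262 (c = -151 - 111 = -262)
Z*c = 1761*(-262) = -461382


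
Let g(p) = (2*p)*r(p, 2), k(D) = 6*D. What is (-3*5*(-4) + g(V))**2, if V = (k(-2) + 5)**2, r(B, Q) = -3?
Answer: 54756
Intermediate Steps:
V = 49 (V = (6*(-2) + 5)**2 = (-12 + 5)**2 = (-7)**2 = 49)
g(p) = -6*p (g(p) = (2*p)*(-3) = -6*p)
(-3*5*(-4) + g(V))**2 = (-3*5*(-4) - 6*49)**2 = (-15*(-4) - 294)**2 = (60 - 294)**2 = (-234)**2 = 54756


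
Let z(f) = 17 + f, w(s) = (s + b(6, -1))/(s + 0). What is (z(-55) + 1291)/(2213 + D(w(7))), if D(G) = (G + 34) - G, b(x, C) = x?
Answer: 179/321 ≈ 0.55763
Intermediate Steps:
w(s) = (6 + s)/s (w(s) = (s + 6)/(s + 0) = (6 + s)/s)
D(G) = 34 (D(G) = (34 + G) - G = 34)
(z(-55) + 1291)/(2213 + D(w(7))) = ((17 - 55) + 1291)/(2213 + 34) = (-38 + 1291)/2247 = 1253*(1/2247) = 179/321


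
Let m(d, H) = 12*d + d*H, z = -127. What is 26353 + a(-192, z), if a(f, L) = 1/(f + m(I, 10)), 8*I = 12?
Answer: 4190126/159 ≈ 26353.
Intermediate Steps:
I = 3/2 (I = (1/8)*12 = 3/2 ≈ 1.5000)
m(d, H) = 12*d + H*d
a(f, L) = 1/(33 + f) (a(f, L) = 1/(f + 3*(12 + 10)/2) = 1/(f + (3/2)*22) = 1/(f + 33) = 1/(33 + f))
26353 + a(-192, z) = 26353 + 1/(33 - 192) = 26353 + 1/(-159) = 26353 - 1/159 = 4190126/159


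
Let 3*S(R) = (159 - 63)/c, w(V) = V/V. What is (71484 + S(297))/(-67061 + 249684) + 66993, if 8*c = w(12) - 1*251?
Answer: 1529316765247/22827875 ≈ 66993.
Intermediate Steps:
w(V) = 1
c = -125/4 (c = (1 - 1*251)/8 = (1 - 251)/8 = (⅛)*(-250) = -125/4 ≈ -31.250)
S(R) = -128/125 (S(R) = ((159 - 63)/(-125/4))/3 = (96*(-4/125))/3 = (⅓)*(-384/125) = -128/125)
(71484 + S(297))/(-67061 + 249684) + 66993 = (71484 - 128/125)/(-67061 + 249684) + 66993 = (8935372/125)/182623 + 66993 = (8935372/125)*(1/182623) + 66993 = 8935372/22827875 + 66993 = 1529316765247/22827875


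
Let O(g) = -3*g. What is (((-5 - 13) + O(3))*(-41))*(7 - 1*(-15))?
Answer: 24354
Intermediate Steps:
(((-5 - 13) + O(3))*(-41))*(7 - 1*(-15)) = (((-5 - 13) - 3*3)*(-41))*(7 - 1*(-15)) = ((-18 - 9)*(-41))*(7 + 15) = -27*(-41)*22 = 1107*22 = 24354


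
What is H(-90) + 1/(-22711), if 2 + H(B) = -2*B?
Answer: 4042557/22711 ≈ 178.00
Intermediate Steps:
H(B) = -2 - 2*B
H(-90) + 1/(-22711) = (-2 - 2*(-90)) + 1/(-22711) = (-2 + 180) - 1/22711 = 178 - 1/22711 = 4042557/22711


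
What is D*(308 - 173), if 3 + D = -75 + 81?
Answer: 405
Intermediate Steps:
D = 3 (D = -3 + (-75 + 81) = -3 + 6 = 3)
D*(308 - 173) = 3*(308 - 173) = 3*135 = 405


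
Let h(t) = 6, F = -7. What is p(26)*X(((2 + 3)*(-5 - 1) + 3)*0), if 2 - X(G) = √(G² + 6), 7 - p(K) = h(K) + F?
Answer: 16 - 8*√6 ≈ -3.5959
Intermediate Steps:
p(K) = 8 (p(K) = 7 - (6 - 7) = 7 - 1*(-1) = 7 + 1 = 8)
X(G) = 2 - √(6 + G²) (X(G) = 2 - √(G² + 6) = 2 - √(6 + G²))
p(26)*X(((2 + 3)*(-5 - 1) + 3)*0) = 8*(2 - √(6 + (((2 + 3)*(-5 - 1) + 3)*0)²)) = 8*(2 - √(6 + ((5*(-6) + 3)*0)²)) = 8*(2 - √(6 + ((-30 + 3)*0)²)) = 8*(2 - √(6 + (-27*0)²)) = 8*(2 - √(6 + 0²)) = 8*(2 - √(6 + 0)) = 8*(2 - √6) = 16 - 8*√6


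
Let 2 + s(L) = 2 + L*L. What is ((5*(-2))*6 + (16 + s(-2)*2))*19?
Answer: -684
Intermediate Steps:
s(L) = L² (s(L) = -2 + (2 + L*L) = -2 + (2 + L²) = L²)
((5*(-2))*6 + (16 + s(-2)*2))*19 = ((5*(-2))*6 + (16 + (-2)²*2))*19 = (-10*6 + (16 + 4*2))*19 = (-60 + (16 + 8))*19 = (-60 + 24)*19 = -36*19 = -684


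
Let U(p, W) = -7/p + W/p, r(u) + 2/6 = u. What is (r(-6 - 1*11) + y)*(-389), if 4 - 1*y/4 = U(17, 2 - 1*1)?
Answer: -1556/51 ≈ -30.510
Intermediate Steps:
r(u) = -1/3 + u
y = 296/17 (y = 16 - 4*(-7 + (2 - 1*1))/17 = 16 - 4*(-7 + (2 - 1))/17 = 16 - 4*(-7 + 1)/17 = 16 - 4*(-6)/17 = 16 - 4*(-6/17) = 16 + 24/17 = 296/17 ≈ 17.412)
(r(-6 - 1*11) + y)*(-389) = ((-1/3 + (-6 - 1*11)) + 296/17)*(-389) = ((-1/3 + (-6 - 11)) + 296/17)*(-389) = ((-1/3 - 17) + 296/17)*(-389) = (-52/3 + 296/17)*(-389) = (4/51)*(-389) = -1556/51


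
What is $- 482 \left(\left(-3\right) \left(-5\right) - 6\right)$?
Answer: $-4338$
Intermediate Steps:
$- 482 \left(\left(-3\right) \left(-5\right) - 6\right) = - 482 \left(15 - 6\right) = \left(-482\right) 9 = -4338$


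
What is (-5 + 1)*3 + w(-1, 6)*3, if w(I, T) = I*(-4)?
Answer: 0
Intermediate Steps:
w(I, T) = -4*I
(-5 + 1)*3 + w(-1, 6)*3 = (-5 + 1)*3 - 4*(-1)*3 = -4*3 + 4*3 = -12 + 12 = 0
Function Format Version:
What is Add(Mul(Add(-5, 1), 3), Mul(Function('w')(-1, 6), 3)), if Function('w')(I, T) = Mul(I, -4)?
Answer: 0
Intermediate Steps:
Function('w')(I, T) = Mul(-4, I)
Add(Mul(Add(-5, 1), 3), Mul(Function('w')(-1, 6), 3)) = Add(Mul(Add(-5, 1), 3), Mul(Mul(-4, -1), 3)) = Add(Mul(-4, 3), Mul(4, 3)) = Add(-12, 12) = 0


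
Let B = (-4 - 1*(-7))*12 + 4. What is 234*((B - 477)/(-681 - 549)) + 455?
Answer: 110318/205 ≈ 538.14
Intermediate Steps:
B = 40 (B = (-4 + 7)*12 + 4 = 3*12 + 4 = 36 + 4 = 40)
234*((B - 477)/(-681 - 549)) + 455 = 234*((40 - 477)/(-681 - 549)) + 455 = 234*(-437/(-1230)) + 455 = 234*(-437*(-1/1230)) + 455 = 234*(437/1230) + 455 = 17043/205 + 455 = 110318/205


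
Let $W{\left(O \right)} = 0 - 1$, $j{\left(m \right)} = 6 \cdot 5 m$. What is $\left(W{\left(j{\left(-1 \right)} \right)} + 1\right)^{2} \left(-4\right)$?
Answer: $0$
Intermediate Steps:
$j{\left(m \right)} = 30 m$
$W{\left(O \right)} = -1$ ($W{\left(O \right)} = 0 - 1 = -1$)
$\left(W{\left(j{\left(-1 \right)} \right)} + 1\right)^{2} \left(-4\right) = \left(-1 + 1\right)^{2} \left(-4\right) = 0^{2} \left(-4\right) = 0 \left(-4\right) = 0$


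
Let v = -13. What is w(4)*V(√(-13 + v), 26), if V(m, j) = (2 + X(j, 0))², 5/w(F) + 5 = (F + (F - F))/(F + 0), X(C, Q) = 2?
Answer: -20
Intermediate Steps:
w(F) = -5/4 (w(F) = 5/(-5 + (F + (F - F))/(F + 0)) = 5/(-5 + (F + 0)/F) = 5/(-5 + F/F) = 5/(-5 + 1) = 5/(-4) = 5*(-¼) = -5/4)
V(m, j) = 16 (V(m, j) = (2 + 2)² = 4² = 16)
w(4)*V(√(-13 + v), 26) = -5/4*16 = -20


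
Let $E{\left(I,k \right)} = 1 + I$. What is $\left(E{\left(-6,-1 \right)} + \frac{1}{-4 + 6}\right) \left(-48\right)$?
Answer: $216$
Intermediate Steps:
$\left(E{\left(-6,-1 \right)} + \frac{1}{-4 + 6}\right) \left(-48\right) = \left(\left(1 - 6\right) + \frac{1}{-4 + 6}\right) \left(-48\right) = \left(-5 + \frac{1}{2}\right) \left(-48\right) = \left(- \frac{9}{2}\right) \left(-48\right) = 216$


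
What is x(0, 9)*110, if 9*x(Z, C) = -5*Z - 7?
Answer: -770/9 ≈ -85.556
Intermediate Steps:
x(Z, C) = -7/9 - 5*Z/9 (x(Z, C) = (-5*Z - 7)/9 = (-7 - 5*Z)/9 = -7/9 - 5*Z/9)
x(0, 9)*110 = (-7/9 - 5/9*0)*110 = (-7/9 + 0)*110 = -7/9*110 = -770/9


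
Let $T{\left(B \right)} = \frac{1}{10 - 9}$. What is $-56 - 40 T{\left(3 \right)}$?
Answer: $-96$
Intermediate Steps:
$T{\left(B \right)} = 1$ ($T{\left(B \right)} = 1^{-1} = 1$)
$-56 - 40 T{\left(3 \right)} = -56 - 40 = -96$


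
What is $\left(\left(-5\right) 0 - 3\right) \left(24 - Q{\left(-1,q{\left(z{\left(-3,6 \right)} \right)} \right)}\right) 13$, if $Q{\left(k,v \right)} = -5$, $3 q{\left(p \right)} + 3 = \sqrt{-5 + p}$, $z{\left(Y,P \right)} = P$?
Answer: $-1131$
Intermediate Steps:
$q{\left(p \right)} = -1 + \frac{\sqrt{-5 + p}}{3}$
$\left(\left(-5\right) 0 - 3\right) \left(24 - Q{\left(-1,q{\left(z{\left(-3,6 \right)} \right)} \right)}\right) 13 = \left(\left(-5\right) 0 - 3\right) \left(24 - -5\right) 13 = \left(0 - 3\right) \left(24 + 5\right) 13 = \left(-3\right) 29 \cdot 13 = \left(-87\right) 13 = -1131$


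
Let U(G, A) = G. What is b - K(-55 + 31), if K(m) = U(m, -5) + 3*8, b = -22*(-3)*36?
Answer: 2376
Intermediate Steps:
b = 2376 (b = 66*36 = 2376)
K(m) = 24 + m (K(m) = m + 3*8 = m + 24 = 24 + m)
b - K(-55 + 31) = 2376 - (24 + (-55 + 31)) = 2376 - (24 - 24) = 2376 - 1*0 = 2376 + 0 = 2376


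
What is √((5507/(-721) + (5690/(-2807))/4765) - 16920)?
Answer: I*√1285113393795438070185/275532313 ≈ 130.11*I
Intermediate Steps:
√((5507/(-721) + (5690/(-2807))/4765) - 16920) = √((5507*(-1/721) + (5690*(-1/2807))*(1/4765)) - 16920) = √((-5507/721 - 5690/2807*1/4765) - 16920) = √((-5507/721 - 1138/2675071) - 16920) = √(-2104633785/275532313 - 16920) = √(-4664111369745/275532313) = I*√1285113393795438070185/275532313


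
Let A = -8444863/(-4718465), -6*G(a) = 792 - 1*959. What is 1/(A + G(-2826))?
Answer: 28310790/838652833 ≈ 0.033757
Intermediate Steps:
G(a) = 167/6 (G(a) = -(792 - 1*959)/6 = -(792 - 959)/6 = -⅙*(-167) = 167/6)
A = 8444863/4718465 (A = -8444863*(-1/4718465) = 8444863/4718465 ≈ 1.7897)
1/(A + G(-2826)) = 1/(8444863/4718465 + 167/6) = 1/(838652833/28310790) = 28310790/838652833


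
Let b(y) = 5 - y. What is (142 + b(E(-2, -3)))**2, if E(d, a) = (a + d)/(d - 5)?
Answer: 1048576/49 ≈ 21400.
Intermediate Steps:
E(d, a) = (a + d)/(-5 + d)
(142 + b(E(-2, -3)))**2 = (142 + (5 - (-3 - 2)/(-5 - 2)))**2 = (142 + (5 - (-5)/(-7)))**2 = (142 + (5 - (-1)*(-5)/7))**2 = (142 + (5 - 1*5/7))**2 = (142 + (5 - 5/7))**2 = (142 + 30/7)**2 = (1024/7)**2 = 1048576/49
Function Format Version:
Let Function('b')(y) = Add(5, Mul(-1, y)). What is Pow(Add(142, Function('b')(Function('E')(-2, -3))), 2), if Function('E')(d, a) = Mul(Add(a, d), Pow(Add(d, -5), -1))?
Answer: Rational(1048576, 49) ≈ 21400.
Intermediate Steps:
Function('E')(d, a) = Mul(Pow(Add(-5, d), -1), Add(a, d)) (Function('E')(d, a) = Mul(Add(a, d), Pow(Add(-5, d), -1)) = Mul(Pow(Add(-5, d), -1), Add(a, d)))
Pow(Add(142, Function('b')(Function('E')(-2, -3))), 2) = Pow(Add(142, Add(5, Mul(-1, Mul(Pow(Add(-5, -2), -1), Add(-3, -2))))), 2) = Pow(Add(142, Add(5, Mul(-1, Mul(Pow(-7, -1), -5)))), 2) = Pow(Add(142, Add(5, Mul(-1, Mul(Rational(-1, 7), -5)))), 2) = Pow(Add(142, Add(5, Mul(-1, Rational(5, 7)))), 2) = Pow(Add(142, Add(5, Rational(-5, 7))), 2) = Pow(Add(142, Rational(30, 7)), 2) = Pow(Rational(1024, 7), 2) = Rational(1048576, 49)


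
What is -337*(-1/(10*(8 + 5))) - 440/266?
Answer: 16221/17290 ≈ 0.93817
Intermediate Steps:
-337*(-1/(10*(8 + 5))) - 440/266 = -337/((-10*13)) - 440*1/266 = -337/(-130) - 220/133 = -337*(-1/130) - 220/133 = 337/130 - 220/133 = 16221/17290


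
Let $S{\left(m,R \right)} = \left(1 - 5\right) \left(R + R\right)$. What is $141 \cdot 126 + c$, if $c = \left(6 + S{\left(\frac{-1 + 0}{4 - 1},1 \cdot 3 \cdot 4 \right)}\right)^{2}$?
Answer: $25866$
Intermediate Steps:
$S{\left(m,R \right)} = - 8 R$ ($S{\left(m,R \right)} = - 4 \cdot 2 R = - 8 R$)
$c = 8100$ ($c = \left(6 - 8 \cdot 1 \cdot 3 \cdot 4\right)^{2} = \left(6 - 8 \cdot 3 \cdot 4\right)^{2} = \left(6 - 96\right)^{2} = \left(-90\right)^{2} = 8100$)
$141 \cdot 126 + c = 141 \cdot 126 + 8100 = 17766 + 8100 = 25866$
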